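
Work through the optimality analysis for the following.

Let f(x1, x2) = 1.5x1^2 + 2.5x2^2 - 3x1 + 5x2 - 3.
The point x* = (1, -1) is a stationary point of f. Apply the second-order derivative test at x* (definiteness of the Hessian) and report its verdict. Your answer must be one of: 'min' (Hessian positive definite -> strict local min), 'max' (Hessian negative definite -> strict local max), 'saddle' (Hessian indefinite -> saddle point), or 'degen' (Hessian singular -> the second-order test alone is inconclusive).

Compute the Hessian H = grad^2 f:
  H = [[3, 0], [0, 5]]
Verify stationarity: grad f(x*) = H x* + g = (0, 0).
Eigenvalues of H: 3, 5.
Both eigenvalues > 0, so H is positive definite -> x* is a strict local min.

min


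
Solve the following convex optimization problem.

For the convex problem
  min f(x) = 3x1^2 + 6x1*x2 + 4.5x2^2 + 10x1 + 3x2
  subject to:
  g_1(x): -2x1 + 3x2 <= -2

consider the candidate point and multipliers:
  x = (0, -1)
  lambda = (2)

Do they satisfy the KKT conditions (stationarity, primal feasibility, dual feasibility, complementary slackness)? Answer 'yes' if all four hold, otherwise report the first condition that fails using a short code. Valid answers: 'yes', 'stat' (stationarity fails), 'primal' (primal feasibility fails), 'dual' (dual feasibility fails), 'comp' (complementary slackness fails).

Gradient of f: grad f(x) = Q x + c = (4, -6)
Constraint values g_i(x) = a_i^T x - b_i:
  g_1((0, -1)) = -1
Stationarity residual: grad f(x) + sum_i lambda_i a_i = (0, 0)
  -> stationarity OK
Primal feasibility (all g_i <= 0): OK
Dual feasibility (all lambda_i >= 0): OK
Complementary slackness (lambda_i * g_i(x) = 0 for all i): FAILS

Verdict: the first failing condition is complementary_slackness -> comp.

comp


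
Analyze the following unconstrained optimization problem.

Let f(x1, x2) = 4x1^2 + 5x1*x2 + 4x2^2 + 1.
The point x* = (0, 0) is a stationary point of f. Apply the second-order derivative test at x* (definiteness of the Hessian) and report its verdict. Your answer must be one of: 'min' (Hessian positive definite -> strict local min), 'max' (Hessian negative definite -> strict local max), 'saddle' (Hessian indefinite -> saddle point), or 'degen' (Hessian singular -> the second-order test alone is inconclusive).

Compute the Hessian H = grad^2 f:
  H = [[8, 5], [5, 8]]
Verify stationarity: grad f(x*) = H x* + g = (0, 0).
Eigenvalues of H: 3, 13.
Both eigenvalues > 0, so H is positive definite -> x* is a strict local min.

min


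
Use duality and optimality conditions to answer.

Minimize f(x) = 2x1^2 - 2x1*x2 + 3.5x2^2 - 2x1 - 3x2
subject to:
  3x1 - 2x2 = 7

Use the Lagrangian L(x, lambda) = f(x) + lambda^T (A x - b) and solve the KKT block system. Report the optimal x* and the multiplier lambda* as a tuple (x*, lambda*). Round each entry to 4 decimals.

Form the Lagrangian:
  L(x, lambda) = (1/2) x^T Q x + c^T x + lambda^T (A x - b)
Stationarity (grad_x L = 0): Q x + c + A^T lambda = 0.
Primal feasibility: A x = b.

This gives the KKT block system:
  [ Q   A^T ] [ x     ]   [-c ]
  [ A    0  ] [ lambda ] = [ b ]

Solving the linear system:
  x*      = (2.6364, 0.4545)
  lambda* = (-2.5455)
  f(x*)   = 5.5909

x* = (2.6364, 0.4545), lambda* = (-2.5455)


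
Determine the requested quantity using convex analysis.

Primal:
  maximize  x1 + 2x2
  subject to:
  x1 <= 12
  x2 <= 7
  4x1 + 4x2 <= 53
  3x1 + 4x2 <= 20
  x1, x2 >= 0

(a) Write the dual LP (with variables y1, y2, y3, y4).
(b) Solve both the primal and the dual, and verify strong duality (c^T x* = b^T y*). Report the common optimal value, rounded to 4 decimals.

The standard primal-dual pair for 'max c^T x s.t. A x <= b, x >= 0' is:
  Dual:  min b^T y  s.t.  A^T y >= c,  y >= 0.

So the dual LP is:
  minimize  12y1 + 7y2 + 53y3 + 20y4
  subject to:
    y1 + 4y3 + 3y4 >= 1
    y2 + 4y3 + 4y4 >= 2
    y1, y2, y3, y4 >= 0

Solving the primal: x* = (0, 5).
  primal value c^T x* = 10.
Solving the dual: y* = (0, 0, 0, 0.5).
  dual value b^T y* = 10.
Strong duality: c^T x* = b^T y*. Confirmed.

10


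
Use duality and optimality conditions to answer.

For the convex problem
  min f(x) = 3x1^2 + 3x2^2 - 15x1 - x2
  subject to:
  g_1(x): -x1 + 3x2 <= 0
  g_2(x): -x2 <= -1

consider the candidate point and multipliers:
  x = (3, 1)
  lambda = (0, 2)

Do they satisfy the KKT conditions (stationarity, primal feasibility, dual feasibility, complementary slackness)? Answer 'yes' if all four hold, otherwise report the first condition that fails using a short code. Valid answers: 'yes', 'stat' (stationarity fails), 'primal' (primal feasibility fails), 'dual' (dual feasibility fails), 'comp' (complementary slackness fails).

Gradient of f: grad f(x) = Q x + c = (3, 5)
Constraint values g_i(x) = a_i^T x - b_i:
  g_1((3, 1)) = 0
  g_2((3, 1)) = 0
Stationarity residual: grad f(x) + sum_i lambda_i a_i = (3, 3)
  -> stationarity FAILS
Primal feasibility (all g_i <= 0): OK
Dual feasibility (all lambda_i >= 0): OK
Complementary slackness (lambda_i * g_i(x) = 0 for all i): OK

Verdict: the first failing condition is stationarity -> stat.

stat


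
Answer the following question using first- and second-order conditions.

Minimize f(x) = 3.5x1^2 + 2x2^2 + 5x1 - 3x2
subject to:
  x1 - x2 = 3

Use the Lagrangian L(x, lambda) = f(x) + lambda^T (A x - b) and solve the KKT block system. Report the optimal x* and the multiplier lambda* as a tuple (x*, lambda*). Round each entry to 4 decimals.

Form the Lagrangian:
  L(x, lambda) = (1/2) x^T Q x + c^T x + lambda^T (A x - b)
Stationarity (grad_x L = 0): Q x + c + A^T lambda = 0.
Primal feasibility: A x = b.

This gives the KKT block system:
  [ Q   A^T ] [ x     ]   [-c ]
  [ A    0  ] [ lambda ] = [ b ]

Solving the linear system:
  x*      = (0.9091, -2.0909)
  lambda* = (-11.3636)
  f(x*)   = 22.4545

x* = (0.9091, -2.0909), lambda* = (-11.3636)


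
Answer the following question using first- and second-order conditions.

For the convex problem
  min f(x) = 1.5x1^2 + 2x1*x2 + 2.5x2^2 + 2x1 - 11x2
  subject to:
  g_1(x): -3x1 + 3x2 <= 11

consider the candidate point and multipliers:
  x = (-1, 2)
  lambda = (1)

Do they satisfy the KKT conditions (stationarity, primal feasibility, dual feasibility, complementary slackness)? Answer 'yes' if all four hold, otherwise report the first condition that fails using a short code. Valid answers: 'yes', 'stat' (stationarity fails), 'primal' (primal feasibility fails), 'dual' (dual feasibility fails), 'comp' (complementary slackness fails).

Gradient of f: grad f(x) = Q x + c = (3, -3)
Constraint values g_i(x) = a_i^T x - b_i:
  g_1((-1, 2)) = -2
Stationarity residual: grad f(x) + sum_i lambda_i a_i = (0, 0)
  -> stationarity OK
Primal feasibility (all g_i <= 0): OK
Dual feasibility (all lambda_i >= 0): OK
Complementary slackness (lambda_i * g_i(x) = 0 for all i): FAILS

Verdict: the first failing condition is complementary_slackness -> comp.

comp


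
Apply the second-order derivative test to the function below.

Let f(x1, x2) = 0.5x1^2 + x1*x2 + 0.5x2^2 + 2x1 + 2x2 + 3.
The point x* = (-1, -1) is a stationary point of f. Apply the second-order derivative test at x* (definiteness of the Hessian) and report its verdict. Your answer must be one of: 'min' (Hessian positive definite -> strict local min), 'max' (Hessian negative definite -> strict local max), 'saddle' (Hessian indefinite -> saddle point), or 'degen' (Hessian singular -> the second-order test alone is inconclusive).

Compute the Hessian H = grad^2 f:
  H = [[1, 1], [1, 1]]
Verify stationarity: grad f(x*) = H x* + g = (0, 0).
Eigenvalues of H: 0, 2.
H has a zero eigenvalue (singular; positive semidefinite but not definite), so H is neither positive definite, negative definite, nor indefinite. The second-order test alone is inconclusive -> degen.
(Indeed, f is constant along the null direction of H through x*, so x* is not a strict local extremum.)

degen


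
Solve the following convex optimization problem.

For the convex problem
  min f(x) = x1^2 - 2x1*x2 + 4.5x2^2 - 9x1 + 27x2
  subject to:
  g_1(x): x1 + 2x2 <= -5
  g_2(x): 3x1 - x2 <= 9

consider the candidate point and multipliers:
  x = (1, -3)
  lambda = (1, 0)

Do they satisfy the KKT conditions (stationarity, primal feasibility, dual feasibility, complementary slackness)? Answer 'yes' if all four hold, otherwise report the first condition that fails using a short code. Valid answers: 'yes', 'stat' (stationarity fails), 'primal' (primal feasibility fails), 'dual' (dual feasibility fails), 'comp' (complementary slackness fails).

Gradient of f: grad f(x) = Q x + c = (-1, -2)
Constraint values g_i(x) = a_i^T x - b_i:
  g_1((1, -3)) = 0
  g_2((1, -3)) = -3
Stationarity residual: grad f(x) + sum_i lambda_i a_i = (0, 0)
  -> stationarity OK
Primal feasibility (all g_i <= 0): OK
Dual feasibility (all lambda_i >= 0): OK
Complementary slackness (lambda_i * g_i(x) = 0 for all i): OK

Verdict: yes, KKT holds.

yes


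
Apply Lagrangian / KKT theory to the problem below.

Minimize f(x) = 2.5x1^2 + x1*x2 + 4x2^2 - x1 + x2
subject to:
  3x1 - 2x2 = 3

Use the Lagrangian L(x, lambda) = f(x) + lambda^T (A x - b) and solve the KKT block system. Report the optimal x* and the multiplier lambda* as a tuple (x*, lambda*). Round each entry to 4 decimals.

Form the Lagrangian:
  L(x, lambda) = (1/2) x^T Q x + c^T x + lambda^T (A x - b)
Stationarity (grad_x L = 0): Q x + c + A^T lambda = 0.
Primal feasibility: A x = b.

This gives the KKT block system:
  [ Q   A^T ] [ x     ]   [-c ]
  [ A    0  ] [ lambda ] = [ b ]

Solving the linear system:
  x*      = (0.7308, -0.4038)
  lambda* = (-0.75)
  f(x*)   = 0.5577

x* = (0.7308, -0.4038), lambda* = (-0.75)


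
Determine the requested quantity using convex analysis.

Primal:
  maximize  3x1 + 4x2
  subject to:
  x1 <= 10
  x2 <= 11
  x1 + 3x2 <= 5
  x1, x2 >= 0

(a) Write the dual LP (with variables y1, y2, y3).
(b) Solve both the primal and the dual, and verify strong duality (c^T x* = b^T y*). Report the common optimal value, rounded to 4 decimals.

The standard primal-dual pair for 'max c^T x s.t. A x <= b, x >= 0' is:
  Dual:  min b^T y  s.t.  A^T y >= c,  y >= 0.

So the dual LP is:
  minimize  10y1 + 11y2 + 5y3
  subject to:
    y1 + y3 >= 3
    y2 + 3y3 >= 4
    y1, y2, y3 >= 0

Solving the primal: x* = (5, 0).
  primal value c^T x* = 15.
Solving the dual: y* = (0, 0, 3).
  dual value b^T y* = 15.
Strong duality: c^T x* = b^T y*. Confirmed.

15


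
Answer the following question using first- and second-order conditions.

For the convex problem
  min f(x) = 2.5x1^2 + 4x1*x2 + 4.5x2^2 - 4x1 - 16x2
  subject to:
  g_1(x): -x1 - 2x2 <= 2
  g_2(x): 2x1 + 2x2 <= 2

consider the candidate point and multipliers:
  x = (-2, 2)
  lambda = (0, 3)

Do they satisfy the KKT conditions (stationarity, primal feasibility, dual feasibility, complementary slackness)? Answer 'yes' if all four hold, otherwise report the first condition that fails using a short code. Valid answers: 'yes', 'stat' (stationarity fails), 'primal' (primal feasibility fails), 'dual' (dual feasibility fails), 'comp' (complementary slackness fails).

Gradient of f: grad f(x) = Q x + c = (-6, -6)
Constraint values g_i(x) = a_i^T x - b_i:
  g_1((-2, 2)) = -4
  g_2((-2, 2)) = -2
Stationarity residual: grad f(x) + sum_i lambda_i a_i = (0, 0)
  -> stationarity OK
Primal feasibility (all g_i <= 0): OK
Dual feasibility (all lambda_i >= 0): OK
Complementary slackness (lambda_i * g_i(x) = 0 for all i): FAILS

Verdict: the first failing condition is complementary_slackness -> comp.

comp


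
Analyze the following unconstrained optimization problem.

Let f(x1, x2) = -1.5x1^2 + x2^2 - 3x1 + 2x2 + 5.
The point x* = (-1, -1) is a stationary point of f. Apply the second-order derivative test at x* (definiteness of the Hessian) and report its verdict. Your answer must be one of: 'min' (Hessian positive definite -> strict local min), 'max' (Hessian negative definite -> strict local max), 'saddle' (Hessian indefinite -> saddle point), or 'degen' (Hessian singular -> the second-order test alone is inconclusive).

Compute the Hessian H = grad^2 f:
  H = [[-3, 0], [0, 2]]
Verify stationarity: grad f(x*) = H x* + g = (0, 0).
Eigenvalues of H: -3, 2.
Eigenvalues have mixed signs, so H is indefinite -> x* is a saddle point.

saddle


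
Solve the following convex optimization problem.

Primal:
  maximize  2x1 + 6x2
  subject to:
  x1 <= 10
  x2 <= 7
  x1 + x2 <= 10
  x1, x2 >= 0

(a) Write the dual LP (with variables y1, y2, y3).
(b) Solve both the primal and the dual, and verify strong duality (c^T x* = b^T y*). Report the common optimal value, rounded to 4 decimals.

The standard primal-dual pair for 'max c^T x s.t. A x <= b, x >= 0' is:
  Dual:  min b^T y  s.t.  A^T y >= c,  y >= 0.

So the dual LP is:
  minimize  10y1 + 7y2 + 10y3
  subject to:
    y1 + y3 >= 2
    y2 + y3 >= 6
    y1, y2, y3 >= 0

Solving the primal: x* = (3, 7).
  primal value c^T x* = 48.
Solving the dual: y* = (0, 4, 2).
  dual value b^T y* = 48.
Strong duality: c^T x* = b^T y*. Confirmed.

48


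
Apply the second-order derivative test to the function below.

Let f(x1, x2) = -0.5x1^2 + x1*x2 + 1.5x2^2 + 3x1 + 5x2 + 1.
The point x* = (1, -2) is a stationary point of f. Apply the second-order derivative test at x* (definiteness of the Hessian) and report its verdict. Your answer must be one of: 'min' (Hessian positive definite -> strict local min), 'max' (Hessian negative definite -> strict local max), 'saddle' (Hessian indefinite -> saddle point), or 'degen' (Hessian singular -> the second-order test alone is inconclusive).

Compute the Hessian H = grad^2 f:
  H = [[-1, 1], [1, 3]]
Verify stationarity: grad f(x*) = H x* + g = (0, 0).
Eigenvalues of H: -1.2361, 3.2361.
Eigenvalues have mixed signs, so H is indefinite -> x* is a saddle point.

saddle


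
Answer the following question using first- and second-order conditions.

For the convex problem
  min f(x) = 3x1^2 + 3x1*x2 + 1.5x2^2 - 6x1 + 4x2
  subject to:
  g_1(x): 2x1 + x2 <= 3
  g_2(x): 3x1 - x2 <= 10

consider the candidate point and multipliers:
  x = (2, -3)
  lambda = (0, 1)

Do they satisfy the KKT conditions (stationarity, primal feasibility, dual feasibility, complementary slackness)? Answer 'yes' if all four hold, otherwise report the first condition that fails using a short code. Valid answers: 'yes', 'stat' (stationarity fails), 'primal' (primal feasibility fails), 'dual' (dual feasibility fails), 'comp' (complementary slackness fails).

Gradient of f: grad f(x) = Q x + c = (-3, 1)
Constraint values g_i(x) = a_i^T x - b_i:
  g_1((2, -3)) = -2
  g_2((2, -3)) = -1
Stationarity residual: grad f(x) + sum_i lambda_i a_i = (0, 0)
  -> stationarity OK
Primal feasibility (all g_i <= 0): OK
Dual feasibility (all lambda_i >= 0): OK
Complementary slackness (lambda_i * g_i(x) = 0 for all i): FAILS

Verdict: the first failing condition is complementary_slackness -> comp.

comp


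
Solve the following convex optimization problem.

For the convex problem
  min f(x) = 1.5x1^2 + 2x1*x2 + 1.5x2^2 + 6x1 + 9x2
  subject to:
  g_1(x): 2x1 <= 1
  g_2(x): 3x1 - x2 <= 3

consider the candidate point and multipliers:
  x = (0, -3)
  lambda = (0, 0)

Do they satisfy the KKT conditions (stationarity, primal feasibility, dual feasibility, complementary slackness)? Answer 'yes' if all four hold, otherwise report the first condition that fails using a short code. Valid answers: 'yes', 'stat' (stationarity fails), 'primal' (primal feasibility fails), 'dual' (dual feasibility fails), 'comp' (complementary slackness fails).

Gradient of f: grad f(x) = Q x + c = (0, 0)
Constraint values g_i(x) = a_i^T x - b_i:
  g_1((0, -3)) = -1
  g_2((0, -3)) = 0
Stationarity residual: grad f(x) + sum_i lambda_i a_i = (0, 0)
  -> stationarity OK
Primal feasibility (all g_i <= 0): OK
Dual feasibility (all lambda_i >= 0): OK
Complementary slackness (lambda_i * g_i(x) = 0 for all i): OK

Verdict: yes, KKT holds.

yes


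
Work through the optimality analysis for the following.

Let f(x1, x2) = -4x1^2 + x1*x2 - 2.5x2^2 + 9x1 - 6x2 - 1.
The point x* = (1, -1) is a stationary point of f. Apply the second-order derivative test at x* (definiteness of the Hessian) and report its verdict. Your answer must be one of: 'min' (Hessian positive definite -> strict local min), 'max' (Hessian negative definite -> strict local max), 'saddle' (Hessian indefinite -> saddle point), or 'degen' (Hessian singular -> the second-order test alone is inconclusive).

Compute the Hessian H = grad^2 f:
  H = [[-8, 1], [1, -5]]
Verify stationarity: grad f(x*) = H x* + g = (0, 0).
Eigenvalues of H: -8.3028, -4.6972.
Both eigenvalues < 0, so H is negative definite -> x* is a strict local max.

max


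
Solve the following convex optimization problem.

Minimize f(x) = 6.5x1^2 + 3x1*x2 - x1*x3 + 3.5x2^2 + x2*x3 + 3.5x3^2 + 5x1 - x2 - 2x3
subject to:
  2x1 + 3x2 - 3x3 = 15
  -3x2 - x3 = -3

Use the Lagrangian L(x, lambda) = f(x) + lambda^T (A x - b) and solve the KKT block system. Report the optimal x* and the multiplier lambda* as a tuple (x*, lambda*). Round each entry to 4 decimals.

Form the Lagrangian:
  L(x, lambda) = (1/2) x^T Q x + c^T x + lambda^T (A x - b)
Stationarity (grad_x L = 0): Q x + c + A^T lambda = 0.
Primal feasibility: A x = b.

This gives the KKT block system:
  [ Q   A^T ] [ x     ]   [-c ]
  [ A    0  ] [ lambda ] = [ b ]

Solving the linear system:
  x*      = (-0.1435, 2.0239, -3.0717)
  lambda* = (-6.1391, -2.9174)
  f(x*)   = 43.3685

x* = (-0.1435, 2.0239, -3.0717), lambda* = (-6.1391, -2.9174)


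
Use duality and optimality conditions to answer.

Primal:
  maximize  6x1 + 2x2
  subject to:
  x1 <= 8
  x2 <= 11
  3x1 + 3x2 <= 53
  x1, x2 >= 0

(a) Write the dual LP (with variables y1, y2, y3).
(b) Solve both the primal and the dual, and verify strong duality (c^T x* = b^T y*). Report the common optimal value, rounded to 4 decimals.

The standard primal-dual pair for 'max c^T x s.t. A x <= b, x >= 0' is:
  Dual:  min b^T y  s.t.  A^T y >= c,  y >= 0.

So the dual LP is:
  minimize  8y1 + 11y2 + 53y3
  subject to:
    y1 + 3y3 >= 6
    y2 + 3y3 >= 2
    y1, y2, y3 >= 0

Solving the primal: x* = (8, 9.6667).
  primal value c^T x* = 67.3333.
Solving the dual: y* = (4, 0, 0.6667).
  dual value b^T y* = 67.3333.
Strong duality: c^T x* = b^T y*. Confirmed.

67.3333


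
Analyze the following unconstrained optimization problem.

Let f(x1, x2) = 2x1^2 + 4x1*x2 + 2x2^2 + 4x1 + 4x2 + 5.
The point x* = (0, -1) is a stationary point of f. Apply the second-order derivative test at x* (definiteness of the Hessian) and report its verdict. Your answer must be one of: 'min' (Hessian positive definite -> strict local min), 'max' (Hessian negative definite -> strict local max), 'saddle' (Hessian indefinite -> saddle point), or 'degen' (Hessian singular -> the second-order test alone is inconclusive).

Compute the Hessian H = grad^2 f:
  H = [[4, 4], [4, 4]]
Verify stationarity: grad f(x*) = H x* + g = (0, 0).
Eigenvalues of H: 0, 8.
H has a zero eigenvalue (singular; positive semidefinite but not definite), so H is neither positive definite, negative definite, nor indefinite. The second-order test alone is inconclusive -> degen.
(Indeed, f is constant along the null direction of H through x*, so x* is not a strict local extremum.)

degen


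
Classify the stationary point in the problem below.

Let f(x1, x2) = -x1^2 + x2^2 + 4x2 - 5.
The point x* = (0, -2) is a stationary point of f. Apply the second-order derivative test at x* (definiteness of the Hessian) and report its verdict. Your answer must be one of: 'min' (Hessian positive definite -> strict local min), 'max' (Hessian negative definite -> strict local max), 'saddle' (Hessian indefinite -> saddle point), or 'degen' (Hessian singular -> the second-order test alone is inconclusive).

Compute the Hessian H = grad^2 f:
  H = [[-2, 0], [0, 2]]
Verify stationarity: grad f(x*) = H x* + g = (0, 0).
Eigenvalues of H: -2, 2.
Eigenvalues have mixed signs, so H is indefinite -> x* is a saddle point.

saddle


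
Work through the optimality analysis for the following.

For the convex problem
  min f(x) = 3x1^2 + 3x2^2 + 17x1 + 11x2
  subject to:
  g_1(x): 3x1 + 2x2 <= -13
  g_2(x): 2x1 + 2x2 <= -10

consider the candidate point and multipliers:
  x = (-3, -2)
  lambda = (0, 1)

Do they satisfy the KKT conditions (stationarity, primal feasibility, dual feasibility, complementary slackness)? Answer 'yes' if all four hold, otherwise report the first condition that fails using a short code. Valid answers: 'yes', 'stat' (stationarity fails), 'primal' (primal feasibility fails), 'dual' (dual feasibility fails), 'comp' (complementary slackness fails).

Gradient of f: grad f(x) = Q x + c = (-1, -1)
Constraint values g_i(x) = a_i^T x - b_i:
  g_1((-3, -2)) = 0
  g_2((-3, -2)) = 0
Stationarity residual: grad f(x) + sum_i lambda_i a_i = (1, 1)
  -> stationarity FAILS
Primal feasibility (all g_i <= 0): OK
Dual feasibility (all lambda_i >= 0): OK
Complementary slackness (lambda_i * g_i(x) = 0 for all i): OK

Verdict: the first failing condition is stationarity -> stat.

stat


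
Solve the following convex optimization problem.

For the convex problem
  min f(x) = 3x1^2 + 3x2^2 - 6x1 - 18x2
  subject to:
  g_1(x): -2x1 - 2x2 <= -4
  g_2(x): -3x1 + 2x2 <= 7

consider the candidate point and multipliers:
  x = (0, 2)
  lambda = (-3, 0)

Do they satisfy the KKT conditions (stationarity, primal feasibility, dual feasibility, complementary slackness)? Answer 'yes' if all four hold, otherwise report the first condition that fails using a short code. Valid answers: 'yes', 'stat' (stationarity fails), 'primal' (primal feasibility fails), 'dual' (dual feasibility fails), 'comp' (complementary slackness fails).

Gradient of f: grad f(x) = Q x + c = (-6, -6)
Constraint values g_i(x) = a_i^T x - b_i:
  g_1((0, 2)) = 0
  g_2((0, 2)) = -3
Stationarity residual: grad f(x) + sum_i lambda_i a_i = (0, 0)
  -> stationarity OK
Primal feasibility (all g_i <= 0): OK
Dual feasibility (all lambda_i >= 0): FAILS
Complementary slackness (lambda_i * g_i(x) = 0 for all i): OK

Verdict: the first failing condition is dual_feasibility -> dual.

dual


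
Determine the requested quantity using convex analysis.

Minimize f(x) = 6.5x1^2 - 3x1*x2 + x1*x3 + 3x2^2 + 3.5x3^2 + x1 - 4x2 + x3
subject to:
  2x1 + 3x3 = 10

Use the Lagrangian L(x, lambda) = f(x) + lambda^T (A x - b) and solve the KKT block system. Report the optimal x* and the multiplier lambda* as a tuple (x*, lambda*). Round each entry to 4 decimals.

Form the Lagrangian:
  L(x, lambda) = (1/2) x^T Q x + c^T x + lambda^T (A x - b)
Stationarity (grad_x L = 0): Q x + c + A^T lambda = 0.
Primal feasibility: A x = b.

This gives the KKT block system:
  [ Q   A^T ] [ x     ]   [-c ]
  [ A    0  ] [ lambda ] = [ b ]

Solving the linear system:
  x*      = (1.046, 1.1897, 2.636)
  lambda* = (-6.8326)
  f(x*)   = 33.6248

x* = (1.046, 1.1897, 2.636), lambda* = (-6.8326)


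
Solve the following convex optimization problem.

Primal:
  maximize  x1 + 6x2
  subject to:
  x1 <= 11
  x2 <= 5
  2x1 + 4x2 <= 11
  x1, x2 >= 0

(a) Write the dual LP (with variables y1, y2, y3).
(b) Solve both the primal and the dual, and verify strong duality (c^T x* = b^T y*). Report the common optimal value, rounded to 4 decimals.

The standard primal-dual pair for 'max c^T x s.t. A x <= b, x >= 0' is:
  Dual:  min b^T y  s.t.  A^T y >= c,  y >= 0.

So the dual LP is:
  minimize  11y1 + 5y2 + 11y3
  subject to:
    y1 + 2y3 >= 1
    y2 + 4y3 >= 6
    y1, y2, y3 >= 0

Solving the primal: x* = (0, 2.75).
  primal value c^T x* = 16.5.
Solving the dual: y* = (0, 0, 1.5).
  dual value b^T y* = 16.5.
Strong duality: c^T x* = b^T y*. Confirmed.

16.5


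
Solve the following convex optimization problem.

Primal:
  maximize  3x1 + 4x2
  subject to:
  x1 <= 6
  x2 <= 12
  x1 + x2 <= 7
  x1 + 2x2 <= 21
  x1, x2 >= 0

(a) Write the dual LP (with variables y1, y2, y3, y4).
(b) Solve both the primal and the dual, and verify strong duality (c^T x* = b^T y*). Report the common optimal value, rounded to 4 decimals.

The standard primal-dual pair for 'max c^T x s.t. A x <= b, x >= 0' is:
  Dual:  min b^T y  s.t.  A^T y >= c,  y >= 0.

So the dual LP is:
  minimize  6y1 + 12y2 + 7y3 + 21y4
  subject to:
    y1 + y3 + y4 >= 3
    y2 + y3 + 2y4 >= 4
    y1, y2, y3, y4 >= 0

Solving the primal: x* = (0, 7).
  primal value c^T x* = 28.
Solving the dual: y* = (0, 0, 4, 0).
  dual value b^T y* = 28.
Strong duality: c^T x* = b^T y*. Confirmed.

28


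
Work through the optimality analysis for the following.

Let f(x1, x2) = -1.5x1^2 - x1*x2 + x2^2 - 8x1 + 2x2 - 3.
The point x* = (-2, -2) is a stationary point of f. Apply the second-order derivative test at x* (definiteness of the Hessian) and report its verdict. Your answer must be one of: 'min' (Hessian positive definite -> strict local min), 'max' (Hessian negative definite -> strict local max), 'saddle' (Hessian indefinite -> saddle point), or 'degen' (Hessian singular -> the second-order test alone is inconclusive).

Compute the Hessian H = grad^2 f:
  H = [[-3, -1], [-1, 2]]
Verify stationarity: grad f(x*) = H x* + g = (0, 0).
Eigenvalues of H: -3.1926, 2.1926.
Eigenvalues have mixed signs, so H is indefinite -> x* is a saddle point.

saddle


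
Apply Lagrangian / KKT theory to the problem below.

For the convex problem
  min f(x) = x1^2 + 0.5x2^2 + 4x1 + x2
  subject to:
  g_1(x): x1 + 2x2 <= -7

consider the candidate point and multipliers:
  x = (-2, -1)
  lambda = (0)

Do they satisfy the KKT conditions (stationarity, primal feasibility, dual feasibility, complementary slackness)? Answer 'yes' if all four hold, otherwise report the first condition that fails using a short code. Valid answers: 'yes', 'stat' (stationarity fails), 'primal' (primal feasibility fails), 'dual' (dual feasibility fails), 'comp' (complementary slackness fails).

Gradient of f: grad f(x) = Q x + c = (0, 0)
Constraint values g_i(x) = a_i^T x - b_i:
  g_1((-2, -1)) = 3
Stationarity residual: grad f(x) + sum_i lambda_i a_i = (0, 0)
  -> stationarity OK
Primal feasibility (all g_i <= 0): FAILS
Dual feasibility (all lambda_i >= 0): OK
Complementary slackness (lambda_i * g_i(x) = 0 for all i): OK

Verdict: the first failing condition is primal_feasibility -> primal.

primal


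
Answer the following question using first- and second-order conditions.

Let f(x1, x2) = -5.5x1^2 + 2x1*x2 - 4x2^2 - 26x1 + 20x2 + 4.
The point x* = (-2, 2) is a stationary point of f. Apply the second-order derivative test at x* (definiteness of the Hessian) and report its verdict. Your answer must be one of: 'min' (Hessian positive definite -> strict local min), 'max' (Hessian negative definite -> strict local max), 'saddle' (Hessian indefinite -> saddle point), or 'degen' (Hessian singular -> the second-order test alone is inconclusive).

Compute the Hessian H = grad^2 f:
  H = [[-11, 2], [2, -8]]
Verify stationarity: grad f(x*) = H x* + g = (0, 0).
Eigenvalues of H: -12, -7.
Both eigenvalues < 0, so H is negative definite -> x* is a strict local max.

max


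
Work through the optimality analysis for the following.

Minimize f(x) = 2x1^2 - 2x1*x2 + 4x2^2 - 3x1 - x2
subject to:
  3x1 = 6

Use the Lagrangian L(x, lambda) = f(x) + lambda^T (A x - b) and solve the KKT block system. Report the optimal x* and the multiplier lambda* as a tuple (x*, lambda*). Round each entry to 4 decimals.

Form the Lagrangian:
  L(x, lambda) = (1/2) x^T Q x + c^T x + lambda^T (A x - b)
Stationarity (grad_x L = 0): Q x + c + A^T lambda = 0.
Primal feasibility: A x = b.

This gives the KKT block system:
  [ Q   A^T ] [ x     ]   [-c ]
  [ A    0  ] [ lambda ] = [ b ]

Solving the linear system:
  x*      = (2, 0.625)
  lambda* = (-1.25)
  f(x*)   = 0.4375

x* = (2, 0.625), lambda* = (-1.25)


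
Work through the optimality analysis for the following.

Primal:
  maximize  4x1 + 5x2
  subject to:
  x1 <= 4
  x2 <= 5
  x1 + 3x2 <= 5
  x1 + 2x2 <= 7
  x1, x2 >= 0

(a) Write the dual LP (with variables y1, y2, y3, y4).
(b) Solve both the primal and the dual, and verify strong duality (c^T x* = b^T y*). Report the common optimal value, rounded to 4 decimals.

The standard primal-dual pair for 'max c^T x s.t. A x <= b, x >= 0' is:
  Dual:  min b^T y  s.t.  A^T y >= c,  y >= 0.

So the dual LP is:
  minimize  4y1 + 5y2 + 5y3 + 7y4
  subject to:
    y1 + y3 + y4 >= 4
    y2 + 3y3 + 2y4 >= 5
    y1, y2, y3, y4 >= 0

Solving the primal: x* = (4, 0.3333).
  primal value c^T x* = 17.6667.
Solving the dual: y* = (2.3333, 0, 1.6667, 0).
  dual value b^T y* = 17.6667.
Strong duality: c^T x* = b^T y*. Confirmed.

17.6667


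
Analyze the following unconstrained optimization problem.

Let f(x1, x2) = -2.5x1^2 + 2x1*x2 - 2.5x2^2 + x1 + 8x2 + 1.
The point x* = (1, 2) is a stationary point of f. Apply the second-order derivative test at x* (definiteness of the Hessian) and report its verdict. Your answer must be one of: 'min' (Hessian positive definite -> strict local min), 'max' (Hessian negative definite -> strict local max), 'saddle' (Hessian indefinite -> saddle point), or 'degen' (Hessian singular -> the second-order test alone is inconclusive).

Compute the Hessian H = grad^2 f:
  H = [[-5, 2], [2, -5]]
Verify stationarity: grad f(x*) = H x* + g = (0, 0).
Eigenvalues of H: -7, -3.
Both eigenvalues < 0, so H is negative definite -> x* is a strict local max.

max


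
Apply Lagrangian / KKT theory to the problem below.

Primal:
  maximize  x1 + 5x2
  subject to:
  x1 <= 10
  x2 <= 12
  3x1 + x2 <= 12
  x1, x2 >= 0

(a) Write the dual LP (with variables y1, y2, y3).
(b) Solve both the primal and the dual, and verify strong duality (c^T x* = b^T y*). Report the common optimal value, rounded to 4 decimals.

The standard primal-dual pair for 'max c^T x s.t. A x <= b, x >= 0' is:
  Dual:  min b^T y  s.t.  A^T y >= c,  y >= 0.

So the dual LP is:
  minimize  10y1 + 12y2 + 12y3
  subject to:
    y1 + 3y3 >= 1
    y2 + y3 >= 5
    y1, y2, y3 >= 0

Solving the primal: x* = (0, 12).
  primal value c^T x* = 60.
Solving the dual: y* = (0, 4.6667, 0.3333).
  dual value b^T y* = 60.
Strong duality: c^T x* = b^T y*. Confirmed.

60


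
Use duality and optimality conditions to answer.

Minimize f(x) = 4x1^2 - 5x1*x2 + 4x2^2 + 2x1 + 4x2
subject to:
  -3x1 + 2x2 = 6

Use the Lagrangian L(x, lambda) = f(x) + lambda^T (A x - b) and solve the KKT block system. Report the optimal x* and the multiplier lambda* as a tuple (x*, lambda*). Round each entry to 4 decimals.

Form the Lagrangian:
  L(x, lambda) = (1/2) x^T Q x + c^T x + lambda^T (A x - b)
Stationarity (grad_x L = 0): Q x + c + A^T lambda = 0.
Primal feasibility: A x = b.

This gives the KKT block system:
  [ Q   A^T ] [ x     ]   [-c ]
  [ A    0  ] [ lambda ] = [ b ]

Solving the linear system:
  x*      = (-2.6364, -0.9545)
  lambda* = (-4.7727)
  f(x*)   = 9.7727

x* = (-2.6364, -0.9545), lambda* = (-4.7727)


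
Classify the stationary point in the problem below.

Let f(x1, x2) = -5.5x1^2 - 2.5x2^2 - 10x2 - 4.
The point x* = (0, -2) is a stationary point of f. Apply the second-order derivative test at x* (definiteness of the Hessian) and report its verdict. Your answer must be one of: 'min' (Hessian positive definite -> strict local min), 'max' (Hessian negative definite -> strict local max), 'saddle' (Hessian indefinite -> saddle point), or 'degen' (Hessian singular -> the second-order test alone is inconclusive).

Compute the Hessian H = grad^2 f:
  H = [[-11, 0], [0, -5]]
Verify stationarity: grad f(x*) = H x* + g = (0, 0).
Eigenvalues of H: -11, -5.
Both eigenvalues < 0, so H is negative definite -> x* is a strict local max.

max


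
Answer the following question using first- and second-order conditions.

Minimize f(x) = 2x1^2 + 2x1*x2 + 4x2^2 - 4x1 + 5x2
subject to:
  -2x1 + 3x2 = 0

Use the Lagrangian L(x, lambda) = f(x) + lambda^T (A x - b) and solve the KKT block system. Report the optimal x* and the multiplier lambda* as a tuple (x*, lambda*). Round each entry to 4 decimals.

Form the Lagrangian:
  L(x, lambda) = (1/2) x^T Q x + c^T x + lambda^T (A x - b)
Stationarity (grad_x L = 0): Q x + c + A^T lambda = 0.
Primal feasibility: A x = b.

This gives the KKT block system:
  [ Q   A^T ] [ x     ]   [-c ]
  [ A    0  ] [ lambda ] = [ b ]

Solving the linear system:
  x*      = (0.0652, 0.0435)
  lambda* = (-1.8261)
  f(x*)   = -0.0217

x* = (0.0652, 0.0435), lambda* = (-1.8261)


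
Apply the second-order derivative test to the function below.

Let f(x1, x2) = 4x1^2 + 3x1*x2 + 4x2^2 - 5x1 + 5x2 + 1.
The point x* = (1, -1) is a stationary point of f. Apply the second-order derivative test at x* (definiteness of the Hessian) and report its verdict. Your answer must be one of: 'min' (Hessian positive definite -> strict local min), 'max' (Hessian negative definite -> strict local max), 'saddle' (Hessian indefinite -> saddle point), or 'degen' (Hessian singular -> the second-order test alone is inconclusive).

Compute the Hessian H = grad^2 f:
  H = [[8, 3], [3, 8]]
Verify stationarity: grad f(x*) = H x* + g = (0, 0).
Eigenvalues of H: 5, 11.
Both eigenvalues > 0, so H is positive definite -> x* is a strict local min.

min


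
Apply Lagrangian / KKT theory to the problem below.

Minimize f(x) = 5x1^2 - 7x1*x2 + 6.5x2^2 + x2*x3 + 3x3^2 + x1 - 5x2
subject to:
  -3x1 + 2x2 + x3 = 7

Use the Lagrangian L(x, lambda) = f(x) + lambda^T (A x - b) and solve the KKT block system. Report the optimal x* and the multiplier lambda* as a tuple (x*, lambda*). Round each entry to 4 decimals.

Form the Lagrangian:
  L(x, lambda) = (1/2) x^T Q x + c^T x + lambda^T (A x - b)
Stationarity (grad_x L = 0): Q x + c + A^T lambda = 0.
Primal feasibility: A x = b.

This gives the KKT block system:
  [ Q   A^T ] [ x     ]   [-c ]
  [ A    0  ] [ lambda ] = [ b ]

Solving the linear system:
  x*      = (-1.7793, 0.3281, 1.0059)
  lambda* = (-6.3633)
  f(x*)   = 20.5615

x* = (-1.7793, 0.3281, 1.0059), lambda* = (-6.3633)


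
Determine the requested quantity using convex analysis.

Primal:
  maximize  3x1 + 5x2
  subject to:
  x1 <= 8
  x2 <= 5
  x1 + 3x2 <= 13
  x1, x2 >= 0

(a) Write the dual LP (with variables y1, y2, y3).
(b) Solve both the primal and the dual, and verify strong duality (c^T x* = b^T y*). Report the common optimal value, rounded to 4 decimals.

The standard primal-dual pair for 'max c^T x s.t. A x <= b, x >= 0' is:
  Dual:  min b^T y  s.t.  A^T y >= c,  y >= 0.

So the dual LP is:
  minimize  8y1 + 5y2 + 13y3
  subject to:
    y1 + y3 >= 3
    y2 + 3y3 >= 5
    y1, y2, y3 >= 0

Solving the primal: x* = (8, 1.6667).
  primal value c^T x* = 32.3333.
Solving the dual: y* = (1.3333, 0, 1.6667).
  dual value b^T y* = 32.3333.
Strong duality: c^T x* = b^T y*. Confirmed.

32.3333


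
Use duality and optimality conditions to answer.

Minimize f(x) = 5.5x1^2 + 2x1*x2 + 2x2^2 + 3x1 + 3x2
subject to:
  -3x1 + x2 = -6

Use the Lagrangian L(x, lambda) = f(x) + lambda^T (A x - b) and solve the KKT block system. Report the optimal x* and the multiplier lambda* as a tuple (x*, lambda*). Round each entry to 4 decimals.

Form the Lagrangian:
  L(x, lambda) = (1/2) x^T Q x + c^T x + lambda^T (A x - b)
Stationarity (grad_x L = 0): Q x + c + A^T lambda = 0.
Primal feasibility: A x = b.

This gives the KKT block system:
  [ Q   A^T ] [ x     ]   [-c ]
  [ A    0  ] [ lambda ] = [ b ]

Solving the linear system:
  x*      = (1.2203, -2.339)
  lambda* = (3.9153)
  f(x*)   = 10.0678

x* = (1.2203, -2.339), lambda* = (3.9153)


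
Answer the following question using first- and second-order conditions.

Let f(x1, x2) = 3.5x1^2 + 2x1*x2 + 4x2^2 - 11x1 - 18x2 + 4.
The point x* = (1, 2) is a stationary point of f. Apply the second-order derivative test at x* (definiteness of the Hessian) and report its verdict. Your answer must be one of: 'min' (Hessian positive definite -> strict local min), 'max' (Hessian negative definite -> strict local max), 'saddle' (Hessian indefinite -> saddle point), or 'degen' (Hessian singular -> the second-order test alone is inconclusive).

Compute the Hessian H = grad^2 f:
  H = [[7, 2], [2, 8]]
Verify stationarity: grad f(x*) = H x* + g = (0, 0).
Eigenvalues of H: 5.4384, 9.5616.
Both eigenvalues > 0, so H is positive definite -> x* is a strict local min.

min


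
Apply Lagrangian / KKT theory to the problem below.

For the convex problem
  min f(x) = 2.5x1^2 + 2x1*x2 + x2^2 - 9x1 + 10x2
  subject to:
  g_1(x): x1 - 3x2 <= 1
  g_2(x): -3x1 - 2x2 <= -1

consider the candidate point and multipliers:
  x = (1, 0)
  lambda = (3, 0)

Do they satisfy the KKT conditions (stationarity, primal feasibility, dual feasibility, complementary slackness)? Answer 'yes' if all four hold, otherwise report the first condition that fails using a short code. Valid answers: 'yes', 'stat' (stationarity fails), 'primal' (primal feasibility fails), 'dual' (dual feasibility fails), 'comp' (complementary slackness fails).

Gradient of f: grad f(x) = Q x + c = (-4, 12)
Constraint values g_i(x) = a_i^T x - b_i:
  g_1((1, 0)) = 0
  g_2((1, 0)) = -2
Stationarity residual: grad f(x) + sum_i lambda_i a_i = (-1, 3)
  -> stationarity FAILS
Primal feasibility (all g_i <= 0): OK
Dual feasibility (all lambda_i >= 0): OK
Complementary slackness (lambda_i * g_i(x) = 0 for all i): OK

Verdict: the first failing condition is stationarity -> stat.

stat


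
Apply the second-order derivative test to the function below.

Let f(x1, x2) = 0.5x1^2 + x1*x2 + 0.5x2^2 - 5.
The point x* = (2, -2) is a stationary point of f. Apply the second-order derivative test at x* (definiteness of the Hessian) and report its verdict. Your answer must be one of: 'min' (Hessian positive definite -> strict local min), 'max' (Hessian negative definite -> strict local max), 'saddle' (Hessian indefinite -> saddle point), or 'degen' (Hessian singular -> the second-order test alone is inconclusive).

Compute the Hessian H = grad^2 f:
  H = [[1, 1], [1, 1]]
Verify stationarity: grad f(x*) = H x* + g = (0, 0).
Eigenvalues of H: 0, 2.
H has a zero eigenvalue (singular; positive semidefinite but not definite), so H is neither positive definite, negative definite, nor indefinite. The second-order test alone is inconclusive -> degen.
(Indeed, f is constant along the null direction of H through x*, so x* is not a strict local extremum.)

degen


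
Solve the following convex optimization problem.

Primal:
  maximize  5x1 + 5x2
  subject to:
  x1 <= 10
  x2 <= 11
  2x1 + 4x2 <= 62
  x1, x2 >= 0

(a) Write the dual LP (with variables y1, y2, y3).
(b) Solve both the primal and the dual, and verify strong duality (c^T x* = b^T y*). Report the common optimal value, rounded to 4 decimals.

The standard primal-dual pair for 'max c^T x s.t. A x <= b, x >= 0' is:
  Dual:  min b^T y  s.t.  A^T y >= c,  y >= 0.

So the dual LP is:
  minimize  10y1 + 11y2 + 62y3
  subject to:
    y1 + 2y3 >= 5
    y2 + 4y3 >= 5
    y1, y2, y3 >= 0

Solving the primal: x* = (10, 10.5).
  primal value c^T x* = 102.5.
Solving the dual: y* = (2.5, 0, 1.25).
  dual value b^T y* = 102.5.
Strong duality: c^T x* = b^T y*. Confirmed.

102.5


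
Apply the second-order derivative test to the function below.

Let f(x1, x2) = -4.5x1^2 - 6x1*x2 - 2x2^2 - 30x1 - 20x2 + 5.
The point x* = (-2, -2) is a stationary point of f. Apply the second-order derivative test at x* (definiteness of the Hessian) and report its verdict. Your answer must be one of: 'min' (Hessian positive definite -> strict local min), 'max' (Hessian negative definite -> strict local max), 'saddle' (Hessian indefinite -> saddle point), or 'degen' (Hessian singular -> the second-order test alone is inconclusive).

Compute the Hessian H = grad^2 f:
  H = [[-9, -6], [-6, -4]]
Verify stationarity: grad f(x*) = H x* + g = (0, 0).
Eigenvalues of H: -13, 0.
H has a zero eigenvalue (singular; negative semidefinite but not definite), so H is neither positive definite, negative definite, nor indefinite. The second-order test alone is inconclusive -> degen.
(Indeed, f is constant along the null direction of H through x*, so x* is not a strict local extremum.)

degen


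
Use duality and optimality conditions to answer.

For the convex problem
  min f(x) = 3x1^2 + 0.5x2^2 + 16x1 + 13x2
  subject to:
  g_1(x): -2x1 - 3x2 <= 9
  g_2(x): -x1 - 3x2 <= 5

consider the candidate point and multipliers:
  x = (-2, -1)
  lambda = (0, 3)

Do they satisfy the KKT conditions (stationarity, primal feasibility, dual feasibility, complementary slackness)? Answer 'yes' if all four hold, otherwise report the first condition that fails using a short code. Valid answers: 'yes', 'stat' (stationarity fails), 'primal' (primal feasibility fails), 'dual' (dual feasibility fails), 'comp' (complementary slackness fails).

Gradient of f: grad f(x) = Q x + c = (4, 12)
Constraint values g_i(x) = a_i^T x - b_i:
  g_1((-2, -1)) = -2
  g_2((-2, -1)) = 0
Stationarity residual: grad f(x) + sum_i lambda_i a_i = (1, 3)
  -> stationarity FAILS
Primal feasibility (all g_i <= 0): OK
Dual feasibility (all lambda_i >= 0): OK
Complementary slackness (lambda_i * g_i(x) = 0 for all i): OK

Verdict: the first failing condition is stationarity -> stat.

stat
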